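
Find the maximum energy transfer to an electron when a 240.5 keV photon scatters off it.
116.6135 keV

Maximum energy transfer occurs at θ = 180° (backscattering).

Initial photon: E₀ = 240.5 keV → λ₀ = 5.1553 pm

Maximum Compton shift (at 180°):
Δλ_max = 2λ_C = 2 × 2.4263 = 4.8526 pm

Final wavelength:
λ' = 5.1553 + 4.8526 = 10.0079 pm

Minimum photon energy (maximum energy to electron):
E'_min = hc/λ' = 123.8865 keV

Maximum electron kinetic energy:
K_max = E₀ - E'_min = 240.5000 - 123.8865 = 116.6135 keV

(Intermediate values are shown rounded; full precision is carried through to the final answer.)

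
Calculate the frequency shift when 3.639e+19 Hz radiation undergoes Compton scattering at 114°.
1.066e+19 Hz (decrease)

Convert frequency to wavelength (c = 299792458 m/s):
λ₀ = c/f₀ = 299792458/3.639e+19 = 8.2383198e-12 m = 8.2383 pm

Calculate Compton shift:
Δλ = λ_C(1 - cos(114°)) = 3.4132 pm

Final wavelength:
λ' = λ₀ + Δλ = 8.2383 + 3.4132 = 11.6515 pm

Final frequency:
f' = c/λ' = 299792458/1.1651499e-11 = 2.5729947e+19 Hz

Frequency shift (decrease):
Δf = f₀ - f' = 3.639e+19 - 2.5729947e+19 = 1.066e+19 Hz

(Intermediate values are shown rounded; full precision is carried through to the final answer.)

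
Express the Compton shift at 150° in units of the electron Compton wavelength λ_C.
1.8660 λ_C

The Compton shift formula is:
Δλ = λ_C(1 - cos θ)

Dividing both sides by λ_C:
Δλ/λ_C = 1 - cos θ

For θ = 150°:
Δλ/λ_C = 1 - cos(150°)
Δλ/λ_C = 1 - -0.8660
Δλ/λ_C = 1.8660

This means the shift is 1.8660 × λ_C = 4.5276 pm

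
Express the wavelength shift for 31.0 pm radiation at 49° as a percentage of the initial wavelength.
2.6920%

Calculate the Compton shift:
Δλ = λ_C(1 - cos(49°))
Δλ = 2.4263 × (1 - cos(49°))
Δλ = 2.4263 × 0.3439
Δλ = 0.8345 pm

Percentage change:
(Δλ/λ₀) × 100 = (0.8345/31.0) × 100
= 2.6920%

(Intermediate values are shown rounded; full precision is carried through to the final answer.)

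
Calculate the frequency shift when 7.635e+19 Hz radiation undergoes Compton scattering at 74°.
2.361e+19 Hz (decrease)

Convert frequency to wavelength (c = 299792458 m/s):
λ₀ = c/f₀ = 299792458/7.635e+19 = 3.9265548e-12 m = 3.9266 pm

Calculate Compton shift:
Δλ = λ_C(1 - cos(74°)) = 1.7575 pm

Final wavelength:
λ' = λ₀ + Δλ = 3.9266 + 1.7575 = 5.6841 pm

Final frequency:
f' = c/λ' = 299792458/5.6840833e-12 = 5.2742446e+19 Hz

Frequency shift (decrease):
Δf = f₀ - f' = 7.635e+19 - 5.2742446e+19 = 2.361e+19 Hz

(Intermediate values are shown rounded; full precision is carried through to the final answer.)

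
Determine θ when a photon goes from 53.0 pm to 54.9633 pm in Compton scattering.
79.00°

First find the wavelength shift:
Δλ = λ' - λ = 54.9633 - 53.0 = 1.9633 pm

Using Δλ = λ_C(1 - cos θ), with λ_C = h/(m_e·c) ≈ 2.42631024 pm:
cos θ = 1 - Δλ/λ_C
cos θ = 1 - 1.9633/2.42631024
cos θ = 0.190829

θ = arccos(0.190829)
θ = 79.00°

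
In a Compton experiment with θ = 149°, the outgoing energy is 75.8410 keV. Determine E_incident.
104.7000 keV

Convert final energy to wavelength (hc ≈ 1239.842 keV·pm):
λ' = hc/E' = 1239.842 / 75.8410 = 16.3479 pm

Calculate the Compton shift:
Δλ = λ_C(1 - cos(149°))
Δλ = 2.4263 × (1 - cos(149°))
Δλ = 4.5061 pm

Initial wavelength:
λ = λ' - Δλ = 16.3479 - 4.5061 = 11.8418 pm

Initial energy:
E = hc/λ = 1239.842 / 11.8418 = 104.7000 keV

(Intermediate values are shown rounded; full precision is carried through to the final answer.)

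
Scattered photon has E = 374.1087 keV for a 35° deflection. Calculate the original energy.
431.2000 keV

Convert final energy to wavelength (hc ≈ 1239.842 keV·pm):
λ' = hc/E' = 1239.842 / 374.1087 = 3.3141 pm

Calculate the Compton shift:
Δλ = λ_C(1 - cos(35°))
Δλ = 2.4263 × (1 - cos(35°))
Δλ = 0.4388 pm

Initial wavelength:
λ = λ' - Δλ = 3.3141 - 0.4388 = 2.8753 pm

Initial energy:
E = hc/λ = 1239.842 / 2.8753 = 431.2000 keV

(Intermediate values are shown rounded; full precision is carried through to the final answer.)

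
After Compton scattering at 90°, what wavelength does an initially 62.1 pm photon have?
64.5263 pm

Using the Compton formula: λ' = λ + λ_C(1 − cos θ)

For θ = 90°, cos θ = 0 (exact) = 0.0000, so:
1 − cos 90° = 1 − (0) = 1.0000

Δλ = λ_C × 1.0000 = 2.4263 × 1.0000 = 2.4263 pm

λ' = 62.1 + 2.4263 = 64.5263 pm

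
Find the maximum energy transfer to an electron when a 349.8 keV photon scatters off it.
202.1479 keV

Maximum energy transfer occurs at θ = 180° (backscattering).

Initial photon: E₀ = 349.8 keV → λ₀ = 3.5444 pm

Maximum Compton shift (at 180°):
Δλ_max = 2λ_C = 2 × 2.4263 = 4.8526 pm

Final wavelength:
λ' = 3.5444 + 4.8526 = 8.3971 pm

Minimum photon energy (maximum energy to electron):
E'_min = hc/λ' = 147.6521 keV

Maximum electron kinetic energy:
K_max = E₀ - E'_min = 349.8000 - 147.6521 = 202.1479 keV

(Intermediate values are shown rounded; full precision is carried through to the final answer.)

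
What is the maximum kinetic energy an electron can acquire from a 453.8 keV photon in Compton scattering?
290.3350 keV

Maximum energy transfer occurs at θ = 180° (backscattering).

Initial photon: E₀ = 453.8 keV → λ₀ = 2.7321 pm

Maximum Compton shift (at 180°):
Δλ_max = 2λ_C = 2 × 2.4263 = 4.8526 pm

Final wavelength:
λ' = 2.7321 + 4.8526 = 7.5848 pm

Minimum photon energy (maximum energy to electron):
E'_min = hc/λ' = 163.4650 keV

Maximum electron kinetic energy:
K_max = E₀ - E'_min = 453.8000 - 163.4650 = 290.3350 keV

(Intermediate values are shown rounded; full precision is carried through to the final answer.)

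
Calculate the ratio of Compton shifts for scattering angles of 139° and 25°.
139° produces the larger shift by a factor of 18.728

Calculate both shifts using Δλ = λ_C(1 - cos θ):

For θ₁ = 25°:
Δλ₁ = 2.4263 × (1 - cos(25°))
Δλ₁ = 2.4263 × 0.0937
Δλ₁ = 0.2273 pm

For θ₂ = 139°:
Δλ₂ = 2.4263 × (1 - cos(139°))
Δλ₂ = 2.4263 × 1.7547
Δλ₂ = 4.2575 pm

The 139° angle produces the larger shift.
Ratio: 4.2575/0.2273 = 18.728

(Intermediate values are shown rounded; full precision is carried through to the final answer.)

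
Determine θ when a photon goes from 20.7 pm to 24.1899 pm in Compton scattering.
116.00°

First find the wavelength shift:
Δλ = λ' - λ = 24.1899 - 20.7 = 3.4899 pm

Using Δλ = λ_C(1 - cos θ), with λ_C = h/(m_e·c) ≈ 2.42631024 pm:
cos θ = 1 - Δλ/λ_C
cos θ = 1 - 3.4899/2.42631024
cos θ = -0.438357

θ = arccos(-0.438357)
θ = 116.00°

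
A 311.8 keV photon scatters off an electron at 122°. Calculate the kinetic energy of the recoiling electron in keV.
150.5399 keV

By energy conservation: K_e = E_initial - E_final

First find the scattered photon energy:
Initial wavelength: λ = hc/E = 3.9764 pm
Compton shift: Δλ = λ_C(1 - cos(122°)) = 3.7121 pm
Final wavelength: λ' = 3.9764 + 3.7121 = 7.6885 pm
Final photon energy: E' = hc/λ' = 161.2601 keV

Electron kinetic energy:
K_e = E - E' = 311.8000 - 161.2601 = 150.5399 keV

(Intermediate values are shown rounded; full precision is carried through to the final answer.)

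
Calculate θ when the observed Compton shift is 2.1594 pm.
83.68°

From the Compton formula Δλ = λ_C(1 - cos θ), we can solve for θ:

cos θ = 1 - Δλ/λ_C

Given:
- Δλ = 2.1594 pm
- λ_C = h/(m_e·c) ≈ 2.42631024 pm

cos θ = 1 - 2.1594/2.42631024
cos θ = 1 - 0.889993
cos θ = 0.110007

θ = arccos(0.110007)
θ = 83.68°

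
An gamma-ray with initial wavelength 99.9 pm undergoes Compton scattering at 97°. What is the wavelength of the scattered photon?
102.6220 pm

Using the Compton scattering formula:
λ' = λ + Δλ = λ + λ_C(1 - cos θ)

Given:
- Initial wavelength λ = 99.9 pm
- Scattering angle θ = 97°
- Compton wavelength λ_C ≈ 2.4263 pm

Calculate the shift:
Δλ = 2.4263 × (1 - cos(97°))
Δλ = 2.4263 × 1.1219
Δλ = 2.7220 pm

Final wavelength:
λ' = 99.9 + 2.7220 = 102.6220 pm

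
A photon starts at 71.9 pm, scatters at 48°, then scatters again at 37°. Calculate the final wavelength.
73.1914 pm

Apply Compton shift twice:

First scattering at θ₁ = 48°:
Δλ₁ = λ_C(1 - cos(48°))
Δλ₁ = 2.4263 × 0.3309
Δλ₁ = 0.8028 pm

After first scattering:
λ₁ = 71.9 + 0.8028 = 72.7028 pm

Second scattering at θ₂ = 37°:
Δλ₂ = λ_C(1 - cos(37°))
Δλ₂ = 2.4263 × 0.2014
Δλ₂ = 0.4886 pm

Final wavelength:
λ₂ = 72.7028 + 0.4886 = 73.1914 pm

Total shift: Δλ_total = 0.8028 + 0.4886 = 1.2914 pm

(Intermediate values are shown rounded; full precision is carried through to the final answer.)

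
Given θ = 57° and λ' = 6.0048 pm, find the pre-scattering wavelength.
4.9000 pm

From λ' = λ + Δλ, we have λ = λ' - Δλ

First calculate the Compton shift:
Δλ = λ_C(1 - cos θ)
Δλ = 2.4263 × (1 - cos(57°))
Δλ = 2.4263 × 0.4554
Δλ = 1.1048 pm

Initial wavelength:
λ = λ' - Δλ
λ = 6.0048 - 1.1048
λ = 4.9000 pm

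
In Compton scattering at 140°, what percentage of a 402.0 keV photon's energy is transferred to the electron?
0.5815 (or 58.15%)

Calculate initial and final photon energies:

Initial: E₀ = 402.0 keV → λ₀ = 3.0842 pm
Compton shift: Δλ = 4.2850 pm
Final wavelength: λ' = 7.3692 pm
Final energy: E' = 168.2475 keV

Fractional energy loss:
(E₀ - E')/E₀ = (402.0000 - 168.2475)/402.0000
= 233.7525/402.0000
= 0.5815
= 58.15%

(Intermediate values are shown rounded; full precision is carried through to the final answer.)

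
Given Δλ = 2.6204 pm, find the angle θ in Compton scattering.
94.59°

From the Compton formula Δλ = λ_C(1 - cos θ), we can solve for θ:

cos θ = 1 - Δλ/λ_C

Given:
- Δλ = 2.6204 pm
- λ_C = h/(m_e·c) ≈ 2.42631024 pm

cos θ = 1 - 2.6204/2.42631024
cos θ = 1 - 1.079994
cos θ = -0.079994

θ = arccos(-0.079994)
θ = 94.59°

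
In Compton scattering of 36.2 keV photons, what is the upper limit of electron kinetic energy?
4.4924 keV

Maximum energy transfer occurs at θ = 180° (backscattering).

Initial photon: E₀ = 36.2 keV → λ₀ = 34.2498 pm

Maximum Compton shift (at 180°):
Δλ_max = 2λ_C = 2 × 2.4263 = 4.8526 pm

Final wavelength:
λ' = 34.2498 + 4.8526 = 39.1024 pm

Minimum photon energy (maximum energy to electron):
E'_min = hc/λ' = 31.7076 keV

Maximum electron kinetic energy:
K_max = E₀ - E'_min = 36.2000 - 31.7076 = 4.4924 keV

(Intermediate values are shown rounded; full precision is carried through to the final answer.)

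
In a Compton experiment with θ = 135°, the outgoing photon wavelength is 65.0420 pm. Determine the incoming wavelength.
60.9000 pm

From λ' = λ + Δλ, we have λ = λ' - Δλ

First calculate the Compton shift:
Δλ = λ_C(1 - cos θ)
Δλ = 2.4263 × (1 - cos(135°))
Δλ = 2.4263 × 1.7071
Δλ = 4.1420 pm

Initial wavelength:
λ = λ' - Δλ
λ = 65.0420 - 4.1420
λ = 60.9000 pm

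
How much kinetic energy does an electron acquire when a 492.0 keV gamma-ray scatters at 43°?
101.1075 keV

By energy conservation: K_e = E_initial - E_final

First find the scattered photon energy:
Initial wavelength: λ = hc/E = 2.5200 pm
Compton shift: Δλ = λ_C(1 - cos(43°)) = 0.6518 pm
Final wavelength: λ' = 2.5200 + 0.6518 = 3.1718 pm
Final photon energy: E' = hc/λ' = 390.8925 keV

Electron kinetic energy:
K_e = E - E' = 492.0000 - 390.8925 = 101.1075 keV

(Intermediate values are shown rounded; full precision is carried through to the final answer.)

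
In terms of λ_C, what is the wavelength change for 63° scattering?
0.5460 λ_C

The Compton shift formula is:
Δλ = λ_C(1 - cos θ)

Dividing both sides by λ_C:
Δλ/λ_C = 1 - cos θ

For θ = 63°:
Δλ/λ_C = 1 - cos(63°)
Δλ/λ_C = 1 - 0.4540
Δλ/λ_C = 0.5460

This means the shift is 0.5460 × λ_C = 1.3248 pm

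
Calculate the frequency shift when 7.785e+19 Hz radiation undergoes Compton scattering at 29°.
5.700e+18 Hz (decrease)

Convert frequency to wavelength (c = 299792458 m/s):
λ₀ = c/f₀ = 299792458/7.785e+19 = 3.8508986e-12 m = 3.8509 pm

Calculate Compton shift:
Δλ = λ_C(1 - cos(29°)) = 0.3042 pm

Final wavelength:
λ' = λ₀ + Δλ = 3.8509 + 0.3042 = 4.1551 pm

Final frequency:
f' = c/λ' = 299792458/4.1551101e-12 = 7.2150304e+19 Hz

Frequency shift (decrease):
Δf = f₀ - f' = 7.785e+19 - 7.2150304e+19 = 5.700e+18 Hz

(Intermediate values are shown rounded; full precision is carried through to the final answer.)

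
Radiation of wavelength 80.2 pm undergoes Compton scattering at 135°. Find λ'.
84.3420 pm

Using the Compton formula: λ' = λ + λ_C(1 − cos θ)

For θ = 135°, cos θ = -√2/2 (exact) ≈ -0.7071, so:
1 − cos 135° = 1 − (-√2/2) ≈ 1.7071

Δλ = λ_C × 1.7071 = 2.4263 × 1.7071 = 4.1420 pm

λ' = 80.2 + 4.1420 = 84.3420 pm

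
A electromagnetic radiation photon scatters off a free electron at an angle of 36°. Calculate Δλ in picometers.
0.4634 pm

Using the Compton scattering formula:
Δλ = λ_C(1 - cos θ)

where λ_C = h/(m_e·c) ≈ 2.4263 pm is the Compton wavelength of an electron.

For θ = 36°:
cos(36°) = 0.8090
1 - cos(36°) = 0.1910

Δλ = 2.4263 × 0.1910
Δλ = 0.4634 pm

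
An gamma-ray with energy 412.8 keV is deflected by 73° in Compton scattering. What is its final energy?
262.6551 keV

First convert energy to wavelength:
λ = hc/E, with hc ≈ 1239.842 keV·pm (i.e. 1239.842 eV·nm)

For E = 412.8 keV = 412800 eV:
λ = 1239.842 keV·pm / 412.8 keV
λ = 3.0035 pm

Calculate the Compton shift:
Δλ = λ_C(1 - cos(73°)) = 2.4263 × 0.7076
Δλ = 1.7169 pm

Final wavelength:
λ' = 3.0035 + 1.7169 = 4.7204 pm

Final energy:
E' = hc/λ' = 1239.842 / 4.7204 = 262.6551 keV

(Intermediate values are shown rounded; full precision is carried through to the final answer.)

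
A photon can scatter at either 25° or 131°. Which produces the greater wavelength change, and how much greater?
131° produces the larger shift by a factor of 17.676

Calculate both shifts using Δλ = λ_C(1 - cos θ):

For θ₁ = 25°:
Δλ₁ = 2.4263 × (1 - cos(25°))
Δλ₁ = 2.4263 × 0.0937
Δλ₁ = 0.2273 pm

For θ₂ = 131°:
Δλ₂ = 2.4263 × (1 - cos(131°))
Δλ₂ = 2.4263 × 1.6561
Δλ₂ = 4.0181 pm

The 131° angle produces the larger shift.
Ratio: 4.0181/0.2273 = 17.676

(Intermediate values are shown rounded; full precision is carried through to the final answer.)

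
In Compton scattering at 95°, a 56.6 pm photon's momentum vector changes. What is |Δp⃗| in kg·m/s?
1.6882e-23 kg·m/s

Photon momentum magnitude is p = h/λ.

Initial momentum:
p₀ = h/λ = 6.6261e-34/5.6600e-11 = 1.1707e-23 kg·m/s

After scattering:
λ' = λ + Δλ = 56.6 + 2.6378 = 59.2378 pm
p' = h/λ' = 6.6261e-34/5.9238e-11 = 1.1186e-23 kg·m/s

Momentum is a vector; the scattered photon's direction makes angle θ = 95° with the incident direction. The magnitude of the vector change Δp⃗ = p⃗₀ − p⃗' is found from the law of cosines:
|Δp⃗|² = p₀² + p'² − 2p₀p'cos θ
|Δp⃗|² = (1.1707e-23)² + (1.1186e-23)² − 2·1.1707e-23·1.1186e-23·cos(95°)
|Δp⃗| = 1.6882e-23 kg·m/s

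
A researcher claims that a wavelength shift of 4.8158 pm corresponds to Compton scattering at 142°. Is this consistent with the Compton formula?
No, inconsistent

Calculate the expected shift for θ = 142°:

Δλ_expected = λ_C(1 - cos(142°))
Δλ_expected = 2.4263 × (1 - cos(142°))
Δλ_expected = 2.4263 × 1.7880
Δλ_expected = 4.3383 pm

Given shift: 4.8158 pm
Expected shift: 4.3383 pm
Difference: 0.4775 pm

The values do not match. The given shift corresponds to θ ≈ 170.0°, not 142°.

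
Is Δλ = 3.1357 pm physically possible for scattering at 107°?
Yes, consistent

Calculate the expected shift for θ = 107°:

Δλ_expected = λ_C(1 - cos(107°))
Δλ_expected = 2.4263 × (1 - cos(107°))
Δλ_expected = 2.4263 × 1.2924
Δλ_expected = 3.1357 pm

Given shift: 3.1357 pm
Expected shift: 3.1357 pm
Difference: 0.0000 pm

The values match. This is consistent with Compton scattering at the stated angle.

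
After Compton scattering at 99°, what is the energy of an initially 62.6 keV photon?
54.8320 keV

First convert energy to wavelength:
λ = hc/E, with hc ≈ 1239.842 keV·pm (i.e. 1239.842 eV·nm)

For E = 62.6 keV = 62600 eV:
λ = 1239.842 keV·pm / 62.6 keV
λ = 19.8058 pm

Calculate the Compton shift:
Δλ = λ_C(1 - cos(99°)) = 2.4263 × 1.1564
Δλ = 2.8059 pm

Final wavelength:
λ' = 19.8058 + 2.8059 = 22.6117 pm

Final energy:
E' = hc/λ' = 1239.842 / 22.6117 = 54.8320 keV

(Intermediate values are shown rounded; full precision is carried through to the final answer.)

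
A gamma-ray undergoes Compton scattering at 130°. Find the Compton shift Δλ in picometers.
3.9859 pm

Using the Compton scattering formula:
Δλ = λ_C(1 - cos θ)

where λ_C = h/(m_e·c) ≈ 2.4263 pm is the Compton wavelength of an electron.

For θ = 130°:
cos(130°) = -0.6428
1 - cos(130°) = 1.6428

Δλ = 2.4263 × 1.6428
Δλ = 3.9859 pm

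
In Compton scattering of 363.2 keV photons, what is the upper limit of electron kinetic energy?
213.2121 keV

Maximum energy transfer occurs at θ = 180° (backscattering).

Initial photon: E₀ = 363.2 keV → λ₀ = 3.4137 pm

Maximum Compton shift (at 180°):
Δλ_max = 2λ_C = 2 × 2.4263 = 4.8526 pm

Final wavelength:
λ' = 3.4137 + 4.8526 = 8.2663 pm

Minimum photon energy (maximum energy to electron):
E'_min = hc/λ' = 149.9879 keV

Maximum electron kinetic energy:
K_max = E₀ - E'_min = 363.2000 - 149.9879 = 213.2121 keV

(Intermediate values are shown rounded; full precision is carried through to the final answer.)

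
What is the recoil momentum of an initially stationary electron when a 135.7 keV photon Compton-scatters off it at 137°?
1.1401e-22 kg·m/s

The electron is initially at rest, so by conservation of momentum:
p⃗_e = p⃗₀ − p⃗'  (incident photon momentum minus scattered photon momentum)

Photon momentum magnitudes (p = h/λ = E/c):
λ₀ = hc/E₀ = 9.1366 pm → p₀ = h/λ₀ = 7.2522e-23 kg·m/s
Δλ = λ_C(1 − cos 137°) = 4.2008 pm
λ' = 13.3374 pm → p' = h/λ' = 4.9680e-23 kg·m/s

The scattered photon makes angle θ = 137° with the incident direction, so by the law of cosines:
|p⃗_e|² = p₀² + p'² − 2p₀p'cos θ
|p⃗_e|² = (7.2522e-23)² + (4.9680e-23)² − 2·7.2522e-23·4.9680e-23·cos(137°)
|p⃗_e| = 1.1401e-22 kg·m/s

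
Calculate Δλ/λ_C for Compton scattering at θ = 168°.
1.9781 λ_C

The Compton shift formula is:
Δλ = λ_C(1 - cos θ)

Dividing both sides by λ_C:
Δλ/λ_C = 1 - cos θ

For θ = 168°:
Δλ/λ_C = 1 - cos(168°)
Δλ/λ_C = 1 - -0.9781
Δλ/λ_C = 1.9781

This means the shift is 1.9781 × λ_C = 4.7996 pm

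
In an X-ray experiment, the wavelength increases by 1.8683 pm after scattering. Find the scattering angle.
76.70°

From the Compton formula Δλ = λ_C(1 - cos θ), we can solve for θ:

cos θ = 1 - Δλ/λ_C

Given:
- Δλ = 1.8683 pm
- λ_C = h/(m_e·c) ≈ 2.42631024 pm

cos θ = 1 - 1.8683/2.42631024
cos θ = 1 - 0.770017
cos θ = 0.229983

θ = arccos(0.229983)
θ = 76.70°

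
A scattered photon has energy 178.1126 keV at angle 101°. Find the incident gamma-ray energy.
304.5001 keV

Convert final energy to wavelength (hc ≈ 1239.842 keV·pm):
λ' = hc/E' = 1239.842 / 178.1126 = 6.9610 pm

Calculate the Compton shift:
Δλ = λ_C(1 - cos(101°))
Δλ = 2.4263 × (1 - cos(101°))
Δλ = 2.8893 pm

Initial wavelength:
λ = λ' - Δλ = 6.9610 - 2.8893 = 4.0717 pm

Initial energy:
E = hc/λ = 1239.842 / 4.0717 = 304.5001 keV

(Intermediate values are shown rounded; full precision is carried through to the final answer.)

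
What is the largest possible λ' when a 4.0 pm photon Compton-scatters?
8.8526 pm (at θ = 180°)

The Compton shift is Δλ = λ_C(1 − cos θ).

Since cos θ ranges from −1 to 1, the factor (1 − cos θ) ranges from 0 to 2; the maximum shift occurs at θ = 180° (backscattering):
Δλ_max = 2λ_C = 2 × 2.4263 pm = 4.8526 pm

Maximum scattered wavelength:
λ'_max = λ₀ + Δλ_max = 4.0 + 4.8526 = 8.8526 pm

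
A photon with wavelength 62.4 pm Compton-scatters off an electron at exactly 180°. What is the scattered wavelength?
67.2526 pm

Using the Compton formula: λ' = λ + λ_C(1 − cos θ)

For θ = 180°, cos θ = -1 (exact) = -1.0000, so:
1 − cos 180° = 1 − (-1) = 2.0000

Δλ = λ_C × 2.0000 = 2.4263 × 2.0000 = 4.8526 pm

λ' = 62.4 + 4.8526 = 67.2526 pm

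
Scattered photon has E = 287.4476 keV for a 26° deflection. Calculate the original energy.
304.8000 keV

Convert final energy to wavelength (hc ≈ 1239.842 keV·pm):
λ' = hc/E' = 1239.842 / 287.4476 = 4.3133 pm

Calculate the Compton shift:
Δλ = λ_C(1 - cos(26°))
Δλ = 2.4263 × (1 - cos(26°))
Δλ = 0.2456 pm

Initial wavelength:
λ = λ' - Δλ = 4.3133 - 0.2456 = 4.0677 pm

Initial energy:
E = hc/λ = 1239.842 / 4.0677 = 304.8000 keV

(Intermediate values are shown rounded; full precision is carried through to the final answer.)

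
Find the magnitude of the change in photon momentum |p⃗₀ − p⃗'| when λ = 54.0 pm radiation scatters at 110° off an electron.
1.9535e-23 kg·m/s

Photon momentum magnitude is p = h/λ.

Initial momentum:
p₀ = h/λ = 6.6261e-34/5.4000e-11 = 1.2271e-23 kg·m/s

After scattering:
λ' = λ + Δλ = 54.0 + 3.2562 = 57.2562 pm
p' = h/λ' = 6.6261e-34/5.7256e-11 = 1.1573e-23 kg·m/s

Momentum is a vector; the scattered photon's direction makes angle θ = 110° with the incident direction. The magnitude of the vector change Δp⃗ = p⃗₀ − p⃗' is found from the law of cosines:
|Δp⃗|² = p₀² + p'² − 2p₀p'cos θ
|Δp⃗|² = (1.2271e-23)² + (1.1573e-23)² − 2·1.2271e-23·1.1573e-23·cos(110°)
|Δp⃗| = 1.9535e-23 kg·m/s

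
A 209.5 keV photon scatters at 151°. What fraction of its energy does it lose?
0.4346 (or 43.46%)

Calculate initial and final photon energies:

Initial: E₀ = 209.5 keV → λ₀ = 5.9181 pm
Compton shift: Δλ = 4.5484 pm
Final wavelength: λ' = 10.4665 pm
Final energy: E' = 118.4580 keV

Fractional energy loss:
(E₀ - E')/E₀ = (209.5000 - 118.4580)/209.5000
= 91.0420/209.5000
= 0.4346
= 43.46%

(Intermediate values are shown rounded; full precision is carried through to the final answer.)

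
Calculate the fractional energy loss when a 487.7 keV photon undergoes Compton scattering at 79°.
0.4358 (or 43.58%)

Calculate initial and final photon energies:

Initial: E₀ = 487.7 keV → λ₀ = 2.5422 pm
Compton shift: Δλ = 1.9633 pm
Final wavelength: λ' = 4.5056 pm
Final energy: E' = 275.1798 keV

Fractional energy loss:
(E₀ - E')/E₀ = (487.7000 - 275.1798)/487.7000
= 212.5202/487.7000
= 0.4358
= 43.58%

(Intermediate values are shown rounded; full precision is carried through to the final answer.)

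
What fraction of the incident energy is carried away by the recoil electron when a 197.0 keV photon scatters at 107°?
0.3325 (or 33.25%)

Calculate initial and final photon energies:

Initial: E₀ = 197.0 keV → λ₀ = 6.2936 pm
Compton shift: Δλ = 3.1357 pm
Final wavelength: λ' = 9.4293 pm
Final energy: E' = 131.4881 keV

Fractional energy loss:
(E₀ - E')/E₀ = (197.0000 - 131.4881)/197.0000
= 65.5119/197.0000
= 0.3325
= 33.25%

(Intermediate values are shown rounded; full precision is carried through to the final answer.)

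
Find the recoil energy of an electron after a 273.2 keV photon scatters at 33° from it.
21.6932 keV

By energy conservation: K_e = E_initial - E_final

First find the scattered photon energy:
Initial wavelength: λ = hc/E = 4.5382 pm
Compton shift: Δλ = λ_C(1 - cos(33°)) = 0.3914 pm
Final wavelength: λ' = 4.5382 + 0.3914 = 4.9297 pm
Final photon energy: E' = hc/λ' = 251.5068 keV

Electron kinetic energy:
K_e = E - E' = 273.2000 - 251.5068 = 21.6932 keV

(Intermediate values are shown rounded; full precision is carried through to the final answer.)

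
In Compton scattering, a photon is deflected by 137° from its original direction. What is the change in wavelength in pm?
4.2008 pm

Using the Compton scattering formula:
Δλ = λ_C(1 - cos θ)

where λ_C = h/(m_e·c) ≈ 2.4263 pm is the Compton wavelength of an electron.

For θ = 137°:
cos(137°) = -0.7314
1 - cos(137°) = 1.7314

Δλ = 2.4263 × 1.7314
Δλ = 4.2008 pm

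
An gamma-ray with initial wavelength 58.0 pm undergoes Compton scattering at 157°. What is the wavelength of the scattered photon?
62.6597 pm

Using the Compton scattering formula:
λ' = λ + Δλ = λ + λ_C(1 - cos θ)

Given:
- Initial wavelength λ = 58.0 pm
- Scattering angle θ = 157°
- Compton wavelength λ_C ≈ 2.4263 pm

Calculate the shift:
Δλ = 2.4263 × (1 - cos(157°))
Δλ = 2.4263 × 1.9205
Δλ = 4.6597 pm

Final wavelength:
λ' = 58.0 + 4.6597 = 62.6597 pm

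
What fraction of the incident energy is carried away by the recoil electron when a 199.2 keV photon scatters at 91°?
0.2840 (or 28.40%)

Calculate initial and final photon energies:

Initial: E₀ = 199.2 keV → λ₀ = 6.2241 pm
Compton shift: Δλ = 2.4687 pm
Final wavelength: λ' = 8.6928 pm
Final energy: E' = 142.6292 keV

Fractional energy loss:
(E₀ - E')/E₀ = (199.2000 - 142.6292)/199.2000
= 56.5708/199.2000
= 0.2840
= 28.40%

(Intermediate values are shown rounded; full precision is carried through to the final answer.)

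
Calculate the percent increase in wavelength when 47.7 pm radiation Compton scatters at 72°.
3.5148%

Calculate the Compton shift:
Δλ = λ_C(1 - cos(72°))
Δλ = 2.4263 × (1 - cos(72°))
Δλ = 2.4263 × 0.6910
Δλ = 1.6765 pm

Percentage change:
(Δλ/λ₀) × 100 = (1.6765/47.7) × 100
= 3.5148%

(Intermediate values are shown rounded; full precision is carried through to the final answer.)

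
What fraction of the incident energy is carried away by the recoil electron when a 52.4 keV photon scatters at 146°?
0.1579 (or 15.79%)

Calculate initial and final photon energies:

Initial: E₀ = 52.4 keV → λ₀ = 23.6611 pm
Compton shift: Δλ = 4.4378 pm
Final wavelength: λ' = 28.0989 pm
Final energy: E' = 44.1242 keV

Fractional energy loss:
(E₀ - E')/E₀ = (52.4000 - 44.1242)/52.4000
= 8.2758/52.4000
= 0.1579
= 15.79%

(Intermediate values are shown rounded; full precision is carried through to the final answer.)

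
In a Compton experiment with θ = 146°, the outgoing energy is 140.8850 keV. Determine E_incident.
284.1999 keV

Convert final energy to wavelength (hc ≈ 1239.842 keV·pm):
λ' = hc/E' = 1239.842 / 140.8850 = 8.8004 pm

Calculate the Compton shift:
Δλ = λ_C(1 - cos(146°))
Δλ = 2.4263 × (1 - cos(146°))
Δλ = 4.4378 pm

Initial wavelength:
λ = λ' - Δλ = 8.8004 - 4.4378 = 4.3626 pm

Initial energy:
E = hc/λ = 1239.842 / 4.3626 = 284.1999 keV

(Intermediate values are shown rounded; full precision is carried through to the final answer.)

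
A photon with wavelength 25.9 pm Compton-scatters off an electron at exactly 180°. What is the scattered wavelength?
30.7526 pm

Using the Compton formula: λ' = λ + λ_C(1 − cos θ)

For θ = 180°, cos θ = -1 (exact) = -1.0000, so:
1 − cos 180° = 1 − (-1) = 2.0000

Δλ = λ_C × 2.0000 = 2.4263 × 2.0000 = 4.8526 pm

λ' = 25.9 + 4.8526 = 30.7526 pm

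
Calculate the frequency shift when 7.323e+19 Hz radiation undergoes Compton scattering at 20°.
2.527e+18 Hz (decrease)

Convert frequency to wavelength (c = 299792458 m/s):
λ₀ = c/f₀ = 299792458/7.323e+19 = 4.0938476e-12 m = 4.0938 pm

Calculate Compton shift:
Δλ = λ_C(1 - cos(20°)) = 0.1463 pm

Final wavelength:
λ' = λ₀ + Δλ = 4.0938 + 0.1463 = 4.2402 pm

Final frequency:
f' = c/λ' = 299792458/4.2401720e-12 = 7.0702900e+19 Hz

Frequency shift (decrease):
Δf = f₀ - f' = 7.323e+19 - 7.0702900e+19 = 2.527e+18 Hz

(Intermediate values are shown rounded; full precision is carried through to the final answer.)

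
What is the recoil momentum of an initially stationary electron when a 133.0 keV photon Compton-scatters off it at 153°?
1.1556e-22 kg·m/s

The electron is initially at rest, so by conservation of momentum:
p⃗_e = p⃗₀ − p⃗'  (incident photon momentum minus scattered photon momentum)

Photon momentum magnitudes (p = h/λ = E/c):
λ₀ = hc/E₀ = 9.3221 pm → p₀ = h/λ₀ = 7.1079e-23 kg·m/s
Δλ = λ_C(1 − cos 153°) = 4.5882 pm
λ' = 13.9103 pm → p' = h/λ' = 4.7634e-23 kg·m/s

The scattered photon makes angle θ = 153° with the incident direction, so by the law of cosines:
|p⃗_e|² = p₀² + p'² − 2p₀p'cos θ
|p⃗_e|² = (7.1079e-23)² + (4.7634e-23)² − 2·7.1079e-23·4.7634e-23·cos(153°)
|p⃗_e| = 1.1556e-22 kg·m/s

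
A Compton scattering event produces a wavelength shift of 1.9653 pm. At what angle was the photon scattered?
79.05°

From the Compton formula Δλ = λ_C(1 - cos θ), we can solve for θ:

cos θ = 1 - Δλ/λ_C

Given:
- Δλ = 1.9653 pm
- λ_C = h/(m_e·c) ≈ 2.42631024 pm

cos θ = 1 - 1.9653/2.42631024
cos θ = 1 - 0.809995
cos θ = 0.190005

θ = arccos(0.190005)
θ = 79.05°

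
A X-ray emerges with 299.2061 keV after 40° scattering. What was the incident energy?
346.7000 keV

Convert final energy to wavelength (hc ≈ 1239.842 keV·pm):
λ' = hc/E' = 1239.842 / 299.2061 = 4.1438 pm

Calculate the Compton shift:
Δλ = λ_C(1 - cos(40°))
Δλ = 2.4263 × (1 - cos(40°))
Δλ = 0.5676 pm

Initial wavelength:
λ = λ' - Δλ = 4.1438 - 0.5676 = 3.5761 pm

Initial energy:
E = hc/λ = 1239.842 / 3.5761 = 346.7000 keV

(Intermediate values are shown rounded; full precision is carried through to the final answer.)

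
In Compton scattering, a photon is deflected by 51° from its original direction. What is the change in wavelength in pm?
0.8994 pm

Using the Compton scattering formula:
Δλ = λ_C(1 - cos θ)

where λ_C = h/(m_e·c) ≈ 2.4263 pm is the Compton wavelength of an electron.

For θ = 51°:
cos(51°) = 0.6293
1 - cos(51°) = 0.3707

Δλ = 2.4263 × 0.3707
Δλ = 0.8994 pm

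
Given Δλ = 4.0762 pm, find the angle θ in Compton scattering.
132.84°

From the Compton formula Δλ = λ_C(1 - cos θ), we can solve for θ:

cos θ = 1 - Δλ/λ_C

Given:
- Δλ = 4.0762 pm
- λ_C = h/(m_e·c) ≈ 2.42631024 pm

cos θ = 1 - 4.0762/2.42631024
cos θ = 1 - 1.680000
cos θ = -0.680000

θ = arccos(-0.680000)
θ = 132.84°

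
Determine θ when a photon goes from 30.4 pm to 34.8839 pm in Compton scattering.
148.00°

First find the wavelength shift:
Δλ = λ' - λ = 34.8839 - 30.4 = 4.4839 pm

Using Δλ = λ_C(1 - cos θ), with λ_C = h/(m_e·c) ≈ 2.42631024 pm:
cos θ = 1 - Δλ/λ_C
cos θ = 1 - 4.4839/2.42631024
cos θ = -0.848032

θ = arccos(-0.848032)
θ = 148.00°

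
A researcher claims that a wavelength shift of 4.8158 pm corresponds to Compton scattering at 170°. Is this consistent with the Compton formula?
Yes, consistent

Calculate the expected shift for θ = 170°:

Δλ_expected = λ_C(1 - cos(170°))
Δλ_expected = 2.4263 × (1 - cos(170°))
Δλ_expected = 2.4263 × 1.9848
Δλ_expected = 4.8158 pm

Given shift: 4.8158 pm
Expected shift: 4.8158 pm
Difference: 0.0000 pm

The values match. This is consistent with Compton scattering at the stated angle.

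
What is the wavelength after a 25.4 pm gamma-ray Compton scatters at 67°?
26.8783 pm

Using the Compton scattering formula:
λ' = λ + Δλ = λ + λ_C(1 - cos θ)

Given:
- Initial wavelength λ = 25.4 pm
- Scattering angle θ = 67°
- Compton wavelength λ_C ≈ 2.4263 pm

Calculate the shift:
Δλ = 2.4263 × (1 - cos(67°))
Δλ = 2.4263 × 0.6093
Δλ = 1.4783 pm

Final wavelength:
λ' = 25.4 + 1.4783 = 26.8783 pm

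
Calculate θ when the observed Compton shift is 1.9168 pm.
77.88°

From the Compton formula Δλ = λ_C(1 - cos θ), we can solve for θ:

cos θ = 1 - Δλ/λ_C

Given:
- Δλ = 1.9168 pm
- λ_C = h/(m_e·c) ≈ 2.42631024 pm

cos θ = 1 - 1.9168/2.42631024
cos θ = 1 - 0.790006
cos θ = 0.209994

θ = arccos(0.209994)
θ = 77.88°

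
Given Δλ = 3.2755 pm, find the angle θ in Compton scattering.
110.49°

From the Compton formula Δλ = λ_C(1 - cos θ), we can solve for θ:

cos θ = 1 - Δλ/λ_C

Given:
- Δλ = 3.2755 pm
- λ_C = h/(m_e·c) ≈ 2.42631024 pm

cos θ = 1 - 3.2755/2.42631024
cos θ = 1 - 1.349992
cos θ = -0.349992

θ = arccos(-0.349992)
θ = 110.49°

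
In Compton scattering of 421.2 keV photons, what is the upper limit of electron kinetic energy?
262.1687 keV

Maximum energy transfer occurs at θ = 180° (backscattering).

Initial photon: E₀ = 421.2 keV → λ₀ = 2.9436 pm

Maximum Compton shift (at 180°):
Δλ_max = 2λ_C = 2 × 2.4263 = 4.8526 pm

Final wavelength:
λ' = 2.9436 + 4.8526 = 7.7962 pm

Minimum photon energy (maximum energy to electron):
E'_min = hc/λ' = 159.0313 keV

Maximum electron kinetic energy:
K_max = E₀ - E'_min = 421.2000 - 159.0313 = 262.1687 keV

(Intermediate values are shown rounded; full precision is carried through to the final answer.)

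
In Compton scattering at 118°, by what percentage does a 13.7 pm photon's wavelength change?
26.0248%

Calculate the Compton shift:
Δλ = λ_C(1 - cos(118°))
Δλ = 2.4263 × (1 - cos(118°))
Δλ = 2.4263 × 1.4695
Δλ = 3.5654 pm

Percentage change:
(Δλ/λ₀) × 100 = (3.5654/13.7) × 100
= 26.0248%

(Intermediate values are shown rounded; full precision is carried through to the final answer.)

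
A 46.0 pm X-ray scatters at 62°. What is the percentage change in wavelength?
2.7983%

Calculate the Compton shift:
Δλ = λ_C(1 - cos(62°))
Δλ = 2.4263 × (1 - cos(62°))
Δλ = 2.4263 × 0.5305
Δλ = 1.2872 pm

Percentage change:
(Δλ/λ₀) × 100 = (1.2872/46.0) × 100
= 2.7983%

(Intermediate values are shown rounded; full precision is carried through to the final answer.)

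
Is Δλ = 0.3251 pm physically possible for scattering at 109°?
No, inconsistent

Calculate the expected shift for θ = 109°:

Δλ_expected = λ_C(1 - cos(109°))
Δλ_expected = 2.4263 × (1 - cos(109°))
Δλ_expected = 2.4263 × 1.3256
Δλ_expected = 3.2162 pm

Given shift: 0.3251 pm
Expected shift: 3.2162 pm
Difference: 2.8912 pm

The values do not match. The given shift corresponds to θ ≈ 30.0°, not 109°.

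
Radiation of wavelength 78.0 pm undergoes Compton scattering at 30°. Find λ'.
78.3251 pm

Using the Compton formula: λ' = λ + λ_C(1 − cos θ)

For θ = 30°, cos θ = √3/2 (exact) ≈ 0.8660, so:
1 − cos 30° = 1 − (√3/2) ≈ 0.1340

Δλ = λ_C × 0.1340 = 2.4263 × 0.1340 = 0.3251 pm

λ' = 78.0 + 0.3251 = 78.3251 pm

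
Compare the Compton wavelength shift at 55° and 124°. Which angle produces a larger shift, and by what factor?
124° produces the larger shift by a factor of 3.656

Calculate both shifts using Δλ = λ_C(1 - cos θ):

For θ₁ = 55°:
Δλ₁ = 2.4263 × (1 - cos(55°))
Δλ₁ = 2.4263 × 0.4264
Δλ₁ = 1.0346 pm

For θ₂ = 124°:
Δλ₂ = 2.4263 × (1 - cos(124°))
Δλ₂ = 2.4263 × 1.5592
Δλ₂ = 3.7831 pm

The 124° angle produces the larger shift.
Ratio: 3.7831/1.0346 = 3.656

(Intermediate values are shown rounded; full precision is carried through to the final answer.)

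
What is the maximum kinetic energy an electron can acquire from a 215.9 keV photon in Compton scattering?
98.8818 keV

Maximum energy transfer occurs at θ = 180° (backscattering).

Initial photon: E₀ = 215.9 keV → λ₀ = 5.7427 pm

Maximum Compton shift (at 180°):
Δλ_max = 2λ_C = 2 × 2.4263 = 4.8526 pm

Final wavelength:
λ' = 5.7427 + 4.8526 = 10.5953 pm

Minimum photon energy (maximum energy to electron):
E'_min = hc/λ' = 117.0182 keV

Maximum electron kinetic energy:
K_max = E₀ - E'_min = 215.9000 - 117.0182 = 98.8818 keV

(Intermediate values are shown rounded; full precision is carried through to the final answer.)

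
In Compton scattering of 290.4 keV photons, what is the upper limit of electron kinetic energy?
154.4829 keV

Maximum energy transfer occurs at θ = 180° (backscattering).

Initial photon: E₀ = 290.4 keV → λ₀ = 4.2694 pm

Maximum Compton shift (at 180°):
Δλ_max = 2λ_C = 2 × 2.4263 = 4.8526 pm

Final wavelength:
λ' = 4.2694 + 4.8526 = 9.1220 pm

Minimum photon energy (maximum energy to electron):
E'_min = hc/λ' = 135.9171 keV

Maximum electron kinetic energy:
K_max = E₀ - E'_min = 290.4000 - 135.9171 = 154.4829 keV

(Intermediate values are shown rounded; full precision is carried through to the final answer.)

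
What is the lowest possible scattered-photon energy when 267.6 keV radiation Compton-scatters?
130.7049 keV (at θ = 180°)

The scattered photon has minimum energy when its wavelength is maximum, i.e., when the Compton shift Δλ = λ_C(1 − cos θ) is maximum. This occurs at θ = 180° (backscattering), giving Δλ_max = 2λ_C = 4.8526 pm.

Initial wavelength: λ₀ = hc/E₀ = 4.6332 pm
Maximum final wavelength: λ'_max = λ₀ + 2λ_C = 4.6332 + 4.8526 = 9.4858 pm
Minimum final energy: E'_min = hc/λ'_max = 130.7049 keV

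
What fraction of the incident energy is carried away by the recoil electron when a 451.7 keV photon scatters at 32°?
0.1184 (or 11.84%)

Calculate initial and final photon energies:

Initial: E₀ = 451.7 keV → λ₀ = 2.7448 pm
Compton shift: Δλ = 0.3687 pm
Final wavelength: λ' = 3.1135 pm
Final energy: E' = 398.2126 keV

Fractional energy loss:
(E₀ - E')/E₀ = (451.7000 - 398.2126)/451.7000
= 53.4874/451.7000
= 0.1184
= 11.84%

(Intermediate values are shown rounded; full precision is carried through to the final answer.)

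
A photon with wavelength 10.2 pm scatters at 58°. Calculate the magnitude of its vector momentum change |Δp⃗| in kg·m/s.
6.0093e-23 kg·m/s

Photon momentum magnitude is p = h/λ.

Initial momentum:
p₀ = h/λ = 6.6261e-34/1.0200e-11 = 6.4961e-23 kg·m/s

After scattering:
λ' = λ + Δλ = 10.2 + 1.1406 = 11.3406 pm
p' = h/λ' = 6.6261e-34/1.1341e-11 = 5.8428e-23 kg·m/s

Momentum is a vector; the scattered photon's direction makes angle θ = 58° with the incident direction. The magnitude of the vector change Δp⃗ = p⃗₀ − p⃗' is found from the law of cosines:
|Δp⃗|² = p₀² + p'² − 2p₀p'cos θ
|Δp⃗|² = (6.4961e-23)² + (5.8428e-23)² − 2·6.4961e-23·5.8428e-23·cos(58°)
|Δp⃗| = 6.0093e-23 kg·m/s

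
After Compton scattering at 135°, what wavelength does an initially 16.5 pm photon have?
20.6420 pm

Using the Compton formula: λ' = λ + λ_C(1 − cos θ)

For θ = 135°, cos θ = -√2/2 (exact) ≈ -0.7071, so:
1 − cos 135° = 1 − (-√2/2) ≈ 1.7071

Δλ = λ_C × 1.7071 = 2.4263 × 1.7071 = 4.1420 pm

λ' = 16.5 + 4.1420 = 20.6420 pm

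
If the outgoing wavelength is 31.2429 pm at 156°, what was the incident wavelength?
26.6000 pm

From λ' = λ + Δλ, we have λ = λ' - Δλ

First calculate the Compton shift:
Δλ = λ_C(1 - cos θ)
Δλ = 2.4263 × (1 - cos(156°))
Δλ = 2.4263 × 1.9135
Δλ = 4.6429 pm

Initial wavelength:
λ = λ' - Δλ
λ = 31.2429 - 4.6429
λ = 26.6000 pm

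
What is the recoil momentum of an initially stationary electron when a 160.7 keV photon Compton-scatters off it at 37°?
5.3101e-23 kg·m/s

The electron is initially at rest, so by conservation of momentum:
p⃗_e = p⃗₀ − p⃗'  (incident photon momentum minus scattered photon momentum)

Photon momentum magnitudes (p = h/λ = E/c):
λ₀ = hc/E₀ = 7.7153 pm → p₀ = h/λ₀ = 8.5883e-23 kg·m/s
Δλ = λ_C(1 − cos 37°) = 0.4886 pm
λ' = 8.2038 pm → p' = h/λ' = 8.0768e-23 kg·m/s

The scattered photon makes angle θ = 37° with the incident direction, so by the law of cosines:
|p⃗_e|² = p₀² + p'² − 2p₀p'cos θ
|p⃗_e|² = (8.5883e-23)² + (8.0768e-23)² − 2·8.5883e-23·8.0768e-23·cos(37°)
|p⃗_e| = 5.3101e-23 kg·m/s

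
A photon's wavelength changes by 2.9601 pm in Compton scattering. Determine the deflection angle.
102.71°

From the Compton formula Δλ = λ_C(1 - cos θ), we can solve for θ:

cos θ = 1 - Δλ/λ_C

Given:
- Δλ = 2.9601 pm
- λ_C = h/(m_e·c) ≈ 2.42631024 pm

cos θ = 1 - 2.9601/2.42631024
cos θ = 1 - 1.220001
cos θ = -0.220001

θ = arccos(-0.220001)
θ = 102.71°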